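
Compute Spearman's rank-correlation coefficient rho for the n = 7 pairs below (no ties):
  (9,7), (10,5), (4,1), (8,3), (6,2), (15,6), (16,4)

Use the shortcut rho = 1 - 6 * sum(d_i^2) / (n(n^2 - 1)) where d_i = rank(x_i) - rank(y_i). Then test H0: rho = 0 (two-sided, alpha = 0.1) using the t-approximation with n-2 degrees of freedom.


Step 1: Rank x and y separately (midranks; no ties here).
rank(x): 9->4, 10->5, 4->1, 8->3, 6->2, 15->6, 16->7
rank(y): 7->7, 5->5, 1->1, 3->3, 2->2, 6->6, 4->4
Step 2: d_i = R_x(i) - R_y(i); compute d_i^2.
  (4-7)^2=9, (5-5)^2=0, (1-1)^2=0, (3-3)^2=0, (2-2)^2=0, (6-6)^2=0, (7-4)^2=9
sum(d^2) = 18.
Step 3: rho = 1 - 6*18 / (7*(7^2 - 1)) = 1 - 108/336 = 0.678571.
Step 4: Under H0, t = rho * sqrt((n-2)/(1-rho^2)) = 2.0657 ~ t(5).
Step 5: Two-sided p-value from the t-distribution with 5 df = 0.093750.
Step 6: alpha = 0.1. reject H0.

rho = 0.6786, p = 0.093750, reject H0 at alpha = 0.1.


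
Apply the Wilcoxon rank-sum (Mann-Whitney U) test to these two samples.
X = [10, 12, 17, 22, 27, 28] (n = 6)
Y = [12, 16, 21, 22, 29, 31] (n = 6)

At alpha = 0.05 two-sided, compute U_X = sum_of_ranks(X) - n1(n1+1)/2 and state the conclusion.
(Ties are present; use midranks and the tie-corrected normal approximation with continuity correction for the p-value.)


Step 1: Combine and sort all 12 observations; assign midranks.
sorted (value, group): (10,X), (12,X), (12,Y), (16,Y), (17,X), (21,Y), (22,X), (22,Y), (27,X), (28,X), (29,Y), (31,Y)
ranks: 10->1, 12->2.5, 12->2.5, 16->4, 17->5, 21->6, 22->7.5, 22->7.5, 27->9, 28->10, 29->11, 31->12
Step 2: Rank sum for X: R1 = 1 + 2.5 + 5 + 7.5 + 9 + 10 = 35.
Step 3: U_X = R1 - n1(n1+1)/2 = 35 - 6*7/2 = 35 - 21 = 14.
       U_Y = n1*n2 - U_X = 36 - 14 = 22.
Step 4: Ties are present, so use the tie-corrected normal approximation (with continuity correction) for the p-value.
Step 5: p-value = 0.573831; compare to alpha = 0.05. fail to reject H0.

U_X = 14, p = 0.573831, fail to reject H0 at alpha = 0.05.


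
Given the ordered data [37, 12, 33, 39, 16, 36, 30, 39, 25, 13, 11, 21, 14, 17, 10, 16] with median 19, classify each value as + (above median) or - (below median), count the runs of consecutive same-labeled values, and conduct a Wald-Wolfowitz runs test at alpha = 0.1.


Step 1: Compute median = 19; label A = above, B = below.
Labels in order: ABAABAAAABBABBBB  (n_A = 8, n_B = 8)
Step 2: Count runs R = 8.
Step 3: Under H0 (random ordering), E[R] = 2*n_A*n_B/(n_A+n_B) + 1 = 2*8*8/16 + 1 = 9.0000.
        Var[R] = 2*n_A*n_B*(2*n_A*n_B - n_A - n_B) / ((n_A+n_B)^2 * (n_A+n_B-1)) = 14336/3840 = 3.7333.
        SD[R] = 1.9322.
Step 4: Continuity-corrected z = (R + 0.5 - E[R]) / SD[R] = (8 + 0.5 - 9.0000) / 1.9322 = -0.2588.
Step 5: Two-sided p-value via normal approximation = 2*(1 - Phi(|z|)) = 0.795809.
Step 6: alpha = 0.1. fail to reject H0.

R = 8, z = -0.2588, p = 0.795809, fail to reject H0.


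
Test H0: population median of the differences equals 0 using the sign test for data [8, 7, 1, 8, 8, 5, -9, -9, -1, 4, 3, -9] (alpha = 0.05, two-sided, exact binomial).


Step 1: Discard zero differences. Original n = 12; n_eff = number of nonzero differences = 12.
Nonzero differences (with sign): +8, +7, +1, +8, +8, +5, -9, -9, -1, +4, +3, -9
Step 2: Count signs: positive = 8, negative = 4.
Step 3: Under H0: P(positive) = 0.5, so the number of positives S ~ Bin(12, 0.5).
Step 4: Two-sided exact p-value = sum of Bin(12,0.5) probabilities at or below the observed probability = 0.387695.
Step 5: alpha = 0.05. fail to reject H0.

n_eff = 12, pos = 8, neg = 4, p = 0.387695, fail to reject H0.


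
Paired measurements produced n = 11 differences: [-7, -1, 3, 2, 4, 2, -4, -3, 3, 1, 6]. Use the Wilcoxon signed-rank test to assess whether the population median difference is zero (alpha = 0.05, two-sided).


Step 1: Drop any zero differences (none here) and take |d_i|.
|d| = [7, 1, 3, 2, 4, 2, 4, 3, 3, 1, 6]
Step 2: Midrank |d_i| (ties get averaged ranks).
ranks: |7|->11, |1|->1.5, |3|->6, |2|->3.5, |4|->8.5, |2|->3.5, |4|->8.5, |3|->6, |3|->6, |1|->1.5, |6|->10
Step 3: Attach original signs; sum ranks with positive sign and with negative sign.
W+ = 6 + 3.5 + 8.5 + 3.5 + 6 + 1.5 + 10 = 39
W- = 11 + 1.5 + 8.5 + 6 = 27
(Check: W+ + W- = 66 should equal n(n+1)/2 = 66.)
Step 4: Test statistic W = min(W+, W-) = 27.
Step 5: Ties in |d|, so use the tie-corrected normal approximation.
        E[W] = n(n+1)/4 = 11*12/4 = 33.
        Tie groups: |d|=1 (t=2), |d|=2 (t=2), |d|=3 (t=3), |d|=4 (t=2); sum(t^3 - t) = 42.
        Var[W] = n(n+1)(2n+1)/24 - sum(t^3-t)/48 = 3036/24 - 42/48 = 125.625.
        z = (W - E[W]) / sqrt(Var[W]) = (27 - 33) / 11.2083 = -0.5353.
        Two-sided p = 2*Phi(z) = 0.592429.
Step 6: alpha = 0.05. fail to reject H0.

W+ = 39, W- = 27, W = min = 27, p = 0.592429, fail to reject H0.


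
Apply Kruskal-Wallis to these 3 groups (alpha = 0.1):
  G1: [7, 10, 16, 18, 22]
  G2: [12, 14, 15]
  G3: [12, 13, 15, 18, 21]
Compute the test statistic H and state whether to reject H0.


Step 1: Combine all N = 13 observations and assign midranks.
sorted (value, group, rank): (7,G1,1), (10,G1,2), (12,G2,3.5), (12,G3,3.5), (13,G3,5), (14,G2,6), (15,G2,7.5), (15,G3,7.5), (16,G1,9), (18,G1,10.5), (18,G3,10.5), (21,G3,12), (22,G1,13)
Step 2: Sum ranks within each group.
R_1 = 35.5 (n_1 = 5)
R_2 = 17 (n_2 = 3)
R_3 = 38.5 (n_3 = 5)
Step 3: H = 12/(N(N+1)) * sum(R_i^2/n_i) - 3(N+1)
     = 12/(13*14) * (35.5^2/5 + 17^2/3 + 38.5^2/5) - 3*14
     = 0.065934 * 644.833 - 42
     = 0.516484.
Step 4: Ties present; correction factor C = 1 - 18/(13^3 - 13) = 0.991758. Corrected H = 0.516484 / 0.991758 = 0.520776.
Step 5: Under H0, H ~ chi^2(2); p-value = 0.770753.
Step 6: alpha = 0.1. fail to reject H0.

H = 0.5208, df = 2, p = 0.770753, fail to reject H0.


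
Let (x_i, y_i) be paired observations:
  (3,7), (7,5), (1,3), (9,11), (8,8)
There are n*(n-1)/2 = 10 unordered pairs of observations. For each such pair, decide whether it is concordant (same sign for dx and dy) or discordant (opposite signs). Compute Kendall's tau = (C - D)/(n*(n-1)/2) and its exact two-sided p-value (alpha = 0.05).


Step 1: Enumerate the 10 unordered pairs (i,j) with i<j and classify each by sign(x_j-x_i) * sign(y_j-y_i).
  (1,2):dx=+4,dy=-2->D; (1,3):dx=-2,dy=-4->C; (1,4):dx=+6,dy=+4->C; (1,5):dx=+5,dy=+1->C
  (2,3):dx=-6,dy=-2->C; (2,4):dx=+2,dy=+6->C; (2,5):dx=+1,dy=+3->C; (3,4):dx=+8,dy=+8->C
  (3,5):dx=+7,dy=+5->C; (4,5):dx=-1,dy=-3->C
Step 2: C = 9, D = 1, total pairs = 10.
Step 3: tau = (C - D)/(n(n-1)/2) = (9 - 1)/10 = 0.800000.
Step 4: Exact two-sided p-value (enumerate n! = 120 permutations of y under H0): p = 0.083333.
Step 5: alpha = 0.05. fail to reject H0.

tau_b = 0.8000 (C=9, D=1), p = 0.083333, fail to reject H0.


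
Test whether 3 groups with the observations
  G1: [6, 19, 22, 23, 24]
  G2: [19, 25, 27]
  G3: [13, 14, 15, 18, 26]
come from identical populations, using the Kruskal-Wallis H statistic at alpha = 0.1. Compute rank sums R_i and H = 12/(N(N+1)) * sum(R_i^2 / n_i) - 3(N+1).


Step 1: Combine all N = 13 observations and assign midranks.
sorted (value, group, rank): (6,G1,1), (13,G3,2), (14,G3,3), (15,G3,4), (18,G3,5), (19,G1,6.5), (19,G2,6.5), (22,G1,8), (23,G1,9), (24,G1,10), (25,G2,11), (26,G3,12), (27,G2,13)
Step 2: Sum ranks within each group.
R_1 = 34.5 (n_1 = 5)
R_2 = 30.5 (n_2 = 3)
R_3 = 26 (n_3 = 5)
Step 3: H = 12/(N(N+1)) * sum(R_i^2/n_i) - 3(N+1)
     = 12/(13*14) * (34.5^2/5 + 30.5^2/3 + 26^2/5) - 3*14
     = 0.065934 * 683.333 - 42
     = 3.054945.
Step 4: Ties present; correction factor C = 1 - 6/(13^3 - 13) = 0.997253. Corrected H = 3.054945 / 0.997253 = 3.063361.
Step 5: Under H0, H ~ chi^2(2); p-value = 0.216172.
Step 6: alpha = 0.1. fail to reject H0.

H = 3.0634, df = 2, p = 0.216172, fail to reject H0.


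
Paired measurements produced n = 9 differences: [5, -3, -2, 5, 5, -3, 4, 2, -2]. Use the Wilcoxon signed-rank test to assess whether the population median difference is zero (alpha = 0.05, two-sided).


Step 1: Drop any zero differences (none here) and take |d_i|.
|d| = [5, 3, 2, 5, 5, 3, 4, 2, 2]
Step 2: Midrank |d_i| (ties get averaged ranks).
ranks: |5|->8, |3|->4.5, |2|->2, |5|->8, |5|->8, |3|->4.5, |4|->6, |2|->2, |2|->2
Step 3: Attach original signs; sum ranks with positive sign and with negative sign.
W+ = 8 + 8 + 8 + 6 + 2 = 32
W- = 4.5 + 2 + 4.5 + 2 = 13
(Check: W+ + W- = 45 should equal n(n+1)/2 = 45.)
Step 4: Test statistic W = min(W+, W-) = 13.
Step 5: Ties in |d|, so use the tie-corrected normal approximation.
        E[W] = n(n+1)/4 = 9*10/4 = 22.5.
        Tie groups: |d|=2 (t=3), |d|=3 (t=2), |d|=5 (t=3); sum(t^3 - t) = 54.
        Var[W] = n(n+1)(2n+1)/24 - sum(t^3-t)/48 = 1710/24 - 54/48 = 70.125.
        z = (W - E[W]) / sqrt(Var[W]) = (13 - 22.5) / 8.3741 = -1.1345.
        Two-sided p = 2*Phi(z) = 0.256604.
Step 6: alpha = 0.05. fail to reject H0.

W+ = 32, W- = 13, W = min = 13, p = 0.256604, fail to reject H0.


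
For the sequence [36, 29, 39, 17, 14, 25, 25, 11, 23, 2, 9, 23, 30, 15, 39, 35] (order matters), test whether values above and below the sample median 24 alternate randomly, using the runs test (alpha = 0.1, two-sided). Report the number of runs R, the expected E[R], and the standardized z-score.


Step 1: Compute median = 24; label A = above, B = below.
Labels in order: AAABBAABBBBBABAA  (n_A = 8, n_B = 8)
Step 2: Count runs R = 7.
Step 3: Under H0 (random ordering), E[R] = 2*n_A*n_B/(n_A+n_B) + 1 = 2*8*8/16 + 1 = 9.0000.
        Var[R] = 2*n_A*n_B*(2*n_A*n_B - n_A - n_B) / ((n_A+n_B)^2 * (n_A+n_B-1)) = 14336/3840 = 3.7333.
        SD[R] = 1.9322.
Step 4: Continuity-corrected z = (R + 0.5 - E[R]) / SD[R] = (7 + 0.5 - 9.0000) / 1.9322 = -0.7763.
Step 5: Two-sided p-value via normal approximation = 2*(1 - Phi(|z|)) = 0.437558.
Step 6: alpha = 0.1. fail to reject H0.

R = 7, z = -0.7763, p = 0.437558, fail to reject H0.


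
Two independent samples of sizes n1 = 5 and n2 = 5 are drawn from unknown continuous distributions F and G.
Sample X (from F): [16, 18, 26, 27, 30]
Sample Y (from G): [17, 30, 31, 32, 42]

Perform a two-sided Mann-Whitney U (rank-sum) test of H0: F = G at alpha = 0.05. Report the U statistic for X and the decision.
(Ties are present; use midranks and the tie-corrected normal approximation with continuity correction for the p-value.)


Step 1: Combine and sort all 10 observations; assign midranks.
sorted (value, group): (16,X), (17,Y), (18,X), (26,X), (27,X), (30,X), (30,Y), (31,Y), (32,Y), (42,Y)
ranks: 16->1, 17->2, 18->3, 26->4, 27->5, 30->6.5, 30->6.5, 31->8, 32->9, 42->10
Step 2: Rank sum for X: R1 = 1 + 3 + 4 + 5 + 6.5 = 19.5.
Step 3: U_X = R1 - n1(n1+1)/2 = 19.5 - 5*6/2 = 19.5 - 15 = 4.5.
       U_Y = n1*n2 - U_X = 25 - 4.5 = 20.5.
Step 4: Ties are present, so use the tie-corrected normal approximation (with continuity correction) for the p-value.
Step 5: p-value = 0.116074; compare to alpha = 0.05. fail to reject H0.

U_X = 4.5, p = 0.116074, fail to reject H0 at alpha = 0.05.


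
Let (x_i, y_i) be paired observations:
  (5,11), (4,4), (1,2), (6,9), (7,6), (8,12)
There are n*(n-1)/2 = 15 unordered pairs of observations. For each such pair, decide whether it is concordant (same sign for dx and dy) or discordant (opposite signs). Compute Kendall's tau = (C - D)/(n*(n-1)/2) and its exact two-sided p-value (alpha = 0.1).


Step 1: Enumerate the 15 unordered pairs (i,j) with i<j and classify each by sign(x_j-x_i) * sign(y_j-y_i).
  (1,2):dx=-1,dy=-7->C; (1,3):dx=-4,dy=-9->C; (1,4):dx=+1,dy=-2->D; (1,5):dx=+2,dy=-5->D
  (1,6):dx=+3,dy=+1->C; (2,3):dx=-3,dy=-2->C; (2,4):dx=+2,dy=+5->C; (2,5):dx=+3,dy=+2->C
  (2,6):dx=+4,dy=+8->C; (3,4):dx=+5,dy=+7->C; (3,5):dx=+6,dy=+4->C; (3,6):dx=+7,dy=+10->C
  (4,5):dx=+1,dy=-3->D; (4,6):dx=+2,dy=+3->C; (5,6):dx=+1,dy=+6->C
Step 2: C = 12, D = 3, total pairs = 15.
Step 3: tau = (C - D)/(n(n-1)/2) = (12 - 3)/15 = 0.600000.
Step 4: Exact two-sided p-value (enumerate n! = 720 permutations of y under H0): p = 0.136111.
Step 5: alpha = 0.1. fail to reject H0.

tau_b = 0.6000 (C=12, D=3), p = 0.136111, fail to reject H0.


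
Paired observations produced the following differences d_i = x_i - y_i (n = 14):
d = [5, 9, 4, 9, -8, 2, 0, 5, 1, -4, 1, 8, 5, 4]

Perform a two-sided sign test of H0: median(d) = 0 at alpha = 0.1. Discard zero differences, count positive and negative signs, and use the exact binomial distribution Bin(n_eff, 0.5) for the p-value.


Step 1: Discard zero differences. Original n = 14; n_eff = number of nonzero differences = 13.
Nonzero differences (with sign): +5, +9, +4, +9, -8, +2, +5, +1, -4, +1, +8, +5, +4
Step 2: Count signs: positive = 11, negative = 2.
Step 3: Under H0: P(positive) = 0.5, so the number of positives S ~ Bin(13, 0.5).
Step 4: Two-sided exact p-value = sum of Bin(13,0.5) probabilities at or below the observed probability = 0.022461.
Step 5: alpha = 0.1. reject H0.

n_eff = 13, pos = 11, neg = 2, p = 0.022461, reject H0.


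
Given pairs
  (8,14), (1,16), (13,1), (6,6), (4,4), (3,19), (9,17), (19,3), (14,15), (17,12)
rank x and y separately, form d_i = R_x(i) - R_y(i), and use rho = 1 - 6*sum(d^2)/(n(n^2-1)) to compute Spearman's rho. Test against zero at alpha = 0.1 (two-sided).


Step 1: Rank x and y separately (midranks; no ties here).
rank(x): 8->5, 1->1, 13->7, 6->4, 4->3, 3->2, 9->6, 19->10, 14->8, 17->9
rank(y): 14->6, 16->8, 1->1, 6->4, 4->3, 19->10, 17->9, 3->2, 15->7, 12->5
Step 2: d_i = R_x(i) - R_y(i); compute d_i^2.
  (5-6)^2=1, (1-8)^2=49, (7-1)^2=36, (4-4)^2=0, (3-3)^2=0, (2-10)^2=64, (6-9)^2=9, (10-2)^2=64, (8-7)^2=1, (9-5)^2=16
sum(d^2) = 240.
Step 3: rho = 1 - 6*240 / (10*(10^2 - 1)) = 1 - 1440/990 = -0.454545.
Step 4: Under H0, t = rho * sqrt((n-2)/(1-rho^2)) = -1.4434 ~ t(8).
Step 5: Two-sided p-value from the t-distribution with 8 df = 0.186905.
Step 6: alpha = 0.1. fail to reject H0.

rho = -0.4545, p = 0.186905, fail to reject H0 at alpha = 0.1.


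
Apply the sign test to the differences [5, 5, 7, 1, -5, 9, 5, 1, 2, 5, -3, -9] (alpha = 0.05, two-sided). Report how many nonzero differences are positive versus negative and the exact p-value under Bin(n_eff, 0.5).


Step 1: Discard zero differences. Original n = 12; n_eff = number of nonzero differences = 12.
Nonzero differences (with sign): +5, +5, +7, +1, -5, +9, +5, +1, +2, +5, -3, -9
Step 2: Count signs: positive = 9, negative = 3.
Step 3: Under H0: P(positive) = 0.5, so the number of positives S ~ Bin(12, 0.5).
Step 4: Two-sided exact p-value = sum of Bin(12,0.5) probabilities at or below the observed probability = 0.145996.
Step 5: alpha = 0.05. fail to reject H0.

n_eff = 12, pos = 9, neg = 3, p = 0.145996, fail to reject H0.


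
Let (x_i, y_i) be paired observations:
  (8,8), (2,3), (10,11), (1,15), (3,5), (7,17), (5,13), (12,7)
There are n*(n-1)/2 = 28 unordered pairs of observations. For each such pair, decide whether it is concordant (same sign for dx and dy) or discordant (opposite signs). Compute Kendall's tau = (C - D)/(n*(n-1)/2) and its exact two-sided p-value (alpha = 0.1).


Step 1: Enumerate the 28 unordered pairs (i,j) with i<j and classify each by sign(x_j-x_i) * sign(y_j-y_i).
  (1,2):dx=-6,dy=-5->C; (1,3):dx=+2,dy=+3->C; (1,4):dx=-7,dy=+7->D; (1,5):dx=-5,dy=-3->C
  (1,6):dx=-1,dy=+9->D; (1,7):dx=-3,dy=+5->D; (1,8):dx=+4,dy=-1->D; (2,3):dx=+8,dy=+8->C
  (2,4):dx=-1,dy=+12->D; (2,5):dx=+1,dy=+2->C; (2,6):dx=+5,dy=+14->C; (2,7):dx=+3,dy=+10->C
  (2,8):dx=+10,dy=+4->C; (3,4):dx=-9,dy=+4->D; (3,5):dx=-7,dy=-6->C; (3,6):dx=-3,dy=+6->D
  (3,7):dx=-5,dy=+2->D; (3,8):dx=+2,dy=-4->D; (4,5):dx=+2,dy=-10->D; (4,6):dx=+6,dy=+2->C
  (4,7):dx=+4,dy=-2->D; (4,8):dx=+11,dy=-8->D; (5,6):dx=+4,dy=+12->C; (5,7):dx=+2,dy=+8->C
  (5,8):dx=+9,dy=+2->C; (6,7):dx=-2,dy=-4->C; (6,8):dx=+5,dy=-10->D; (7,8):dx=+7,dy=-6->D
Step 2: C = 14, D = 14, total pairs = 28.
Step 3: tau = (C - D)/(n(n-1)/2) = (14 - 14)/28 = 0.000000.
Step 4: Exact two-sided p-value (enumerate n! = 40320 permutations of y under H0): p = 1.000000.
Step 5: alpha = 0.1. fail to reject H0.

tau_b = 0.0000 (C=14, D=14), p = 1.000000, fail to reject H0.


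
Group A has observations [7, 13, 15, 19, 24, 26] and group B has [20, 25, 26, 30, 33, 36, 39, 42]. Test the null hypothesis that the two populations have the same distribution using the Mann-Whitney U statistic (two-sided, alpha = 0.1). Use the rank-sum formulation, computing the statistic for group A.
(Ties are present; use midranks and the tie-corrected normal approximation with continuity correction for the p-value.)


Step 1: Combine and sort all 14 observations; assign midranks.
sorted (value, group): (7,X), (13,X), (15,X), (19,X), (20,Y), (24,X), (25,Y), (26,X), (26,Y), (30,Y), (33,Y), (36,Y), (39,Y), (42,Y)
ranks: 7->1, 13->2, 15->3, 19->4, 20->5, 24->6, 25->7, 26->8.5, 26->8.5, 30->10, 33->11, 36->12, 39->13, 42->14
Step 2: Rank sum for X: R1 = 1 + 2 + 3 + 4 + 6 + 8.5 = 24.5.
Step 3: U_X = R1 - n1(n1+1)/2 = 24.5 - 6*7/2 = 24.5 - 21 = 3.5.
       U_Y = n1*n2 - U_X = 48 - 3.5 = 44.5.
Step 4: Ties are present, so use the tie-corrected normal approximation (with continuity correction) for the p-value.
Step 5: p-value = 0.009743; compare to alpha = 0.1. reject H0.

U_X = 3.5, p = 0.009743, reject H0 at alpha = 0.1.


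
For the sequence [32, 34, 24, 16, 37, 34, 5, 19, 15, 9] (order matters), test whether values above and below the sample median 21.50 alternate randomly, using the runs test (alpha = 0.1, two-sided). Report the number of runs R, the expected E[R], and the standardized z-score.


Step 1: Compute median = 21.50; label A = above, B = below.
Labels in order: AAABAABBBB  (n_A = 5, n_B = 5)
Step 2: Count runs R = 4.
Step 3: Under H0 (random ordering), E[R] = 2*n_A*n_B/(n_A+n_B) + 1 = 2*5*5/10 + 1 = 6.0000.
        Var[R] = 2*n_A*n_B*(2*n_A*n_B - n_A - n_B) / ((n_A+n_B)^2 * (n_A+n_B-1)) = 2000/900 = 2.2222.
        SD[R] = 1.4907.
Step 4: Continuity-corrected z = (R + 0.5 - E[R]) / SD[R] = (4 + 0.5 - 6.0000) / 1.4907 = -1.0062.
Step 5: Two-sided p-value via normal approximation = 2*(1 - Phi(|z|)) = 0.314305.
Step 6: alpha = 0.1. fail to reject H0.

R = 4, z = -1.0062, p = 0.314305, fail to reject H0.


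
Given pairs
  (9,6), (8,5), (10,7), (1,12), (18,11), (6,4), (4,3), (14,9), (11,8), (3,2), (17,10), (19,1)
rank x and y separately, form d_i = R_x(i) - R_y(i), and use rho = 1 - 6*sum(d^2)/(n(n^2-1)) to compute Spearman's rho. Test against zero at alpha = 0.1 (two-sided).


Step 1: Rank x and y separately (midranks; no ties here).
rank(x): 9->6, 8->5, 10->7, 1->1, 18->11, 6->4, 4->3, 14->9, 11->8, 3->2, 17->10, 19->12
rank(y): 6->6, 5->5, 7->7, 12->12, 11->11, 4->4, 3->3, 9->9, 8->8, 2->2, 10->10, 1->1
Step 2: d_i = R_x(i) - R_y(i); compute d_i^2.
  (6-6)^2=0, (5-5)^2=0, (7-7)^2=0, (1-12)^2=121, (11-11)^2=0, (4-4)^2=0, (3-3)^2=0, (9-9)^2=0, (8-8)^2=0, (2-2)^2=0, (10-10)^2=0, (12-1)^2=121
sum(d^2) = 242.
Step 3: rho = 1 - 6*242 / (12*(12^2 - 1)) = 1 - 1452/1716 = 0.153846.
Step 4: Under H0, t = rho * sqrt((n-2)/(1-rho^2)) = 0.4924 ~ t(10).
Step 5: Two-sided p-value from the t-distribution with 10 df = 0.633091.
Step 6: alpha = 0.1. fail to reject H0.

rho = 0.1538, p = 0.633091, fail to reject H0 at alpha = 0.1.


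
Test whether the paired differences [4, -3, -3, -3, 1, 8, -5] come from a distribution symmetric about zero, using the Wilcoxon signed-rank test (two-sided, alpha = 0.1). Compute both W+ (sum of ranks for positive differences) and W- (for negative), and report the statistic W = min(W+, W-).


Step 1: Drop any zero differences (none here) and take |d_i|.
|d| = [4, 3, 3, 3, 1, 8, 5]
Step 2: Midrank |d_i| (ties get averaged ranks).
ranks: |4|->5, |3|->3, |3|->3, |3|->3, |1|->1, |8|->7, |5|->6
Step 3: Attach original signs; sum ranks with positive sign and with negative sign.
W+ = 5 + 1 + 7 = 13
W- = 3 + 3 + 3 + 6 = 15
(Check: W+ + W- = 28 should equal n(n+1)/2 = 28.)
Step 4: Test statistic W = min(W+, W-) = 13.
Step 5: Ties in |d|, so use the tie-corrected normal approximation.
        E[W] = n(n+1)/4 = 7*8/4 = 14.
        Tie groups: |d|=3 (t=3); sum(t^3 - t) = 24.
        Var[W] = n(n+1)(2n+1)/24 - sum(t^3-t)/48 = 840/24 - 24/48 = 34.5.
        z = (W - E[W]) / sqrt(Var[W]) = (13 - 14) / 5.8737 = -0.1703.
        Two-sided p = 2*Phi(z) = 0.864813.
Step 6: alpha = 0.1. fail to reject H0.

W+ = 13, W- = 15, W = min = 13, p = 0.864813, fail to reject H0.


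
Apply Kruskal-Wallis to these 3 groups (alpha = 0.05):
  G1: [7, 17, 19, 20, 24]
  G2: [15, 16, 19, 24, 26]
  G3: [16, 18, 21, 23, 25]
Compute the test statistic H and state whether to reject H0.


Step 1: Combine all N = 15 observations and assign midranks.
sorted (value, group, rank): (7,G1,1), (15,G2,2), (16,G2,3.5), (16,G3,3.5), (17,G1,5), (18,G3,6), (19,G1,7.5), (19,G2,7.5), (20,G1,9), (21,G3,10), (23,G3,11), (24,G1,12.5), (24,G2,12.5), (25,G3,14), (26,G2,15)
Step 2: Sum ranks within each group.
R_1 = 35 (n_1 = 5)
R_2 = 40.5 (n_2 = 5)
R_3 = 44.5 (n_3 = 5)
Step 3: H = 12/(N(N+1)) * sum(R_i^2/n_i) - 3(N+1)
     = 12/(15*16) * (35^2/5 + 40.5^2/5 + 44.5^2/5) - 3*16
     = 0.050000 * 969.1 - 48
     = 0.455000.
Step 4: Ties present; correction factor C = 1 - 18/(15^3 - 15) = 0.994643. Corrected H = 0.455000 / 0.994643 = 0.457451.
Step 5: Under H0, H ~ chi^2(2); p-value = 0.795547.
Step 6: alpha = 0.05. fail to reject H0.

H = 0.4575, df = 2, p = 0.795547, fail to reject H0.


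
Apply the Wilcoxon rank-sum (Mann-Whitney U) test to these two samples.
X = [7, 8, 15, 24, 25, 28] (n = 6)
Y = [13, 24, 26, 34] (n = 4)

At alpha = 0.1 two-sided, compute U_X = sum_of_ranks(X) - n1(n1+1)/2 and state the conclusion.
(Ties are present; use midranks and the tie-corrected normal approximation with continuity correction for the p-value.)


Step 1: Combine and sort all 10 observations; assign midranks.
sorted (value, group): (7,X), (8,X), (13,Y), (15,X), (24,X), (24,Y), (25,X), (26,Y), (28,X), (34,Y)
ranks: 7->1, 8->2, 13->3, 15->4, 24->5.5, 24->5.5, 25->7, 26->8, 28->9, 34->10
Step 2: Rank sum for X: R1 = 1 + 2 + 4 + 5.5 + 7 + 9 = 28.5.
Step 3: U_X = R1 - n1(n1+1)/2 = 28.5 - 6*7/2 = 28.5 - 21 = 7.5.
       U_Y = n1*n2 - U_X = 24 - 7.5 = 16.5.
Step 4: Ties are present, so use the tie-corrected normal approximation (with continuity correction) for the p-value.
Step 5: p-value = 0.392330; compare to alpha = 0.1. fail to reject H0.

U_X = 7.5, p = 0.392330, fail to reject H0 at alpha = 0.1.


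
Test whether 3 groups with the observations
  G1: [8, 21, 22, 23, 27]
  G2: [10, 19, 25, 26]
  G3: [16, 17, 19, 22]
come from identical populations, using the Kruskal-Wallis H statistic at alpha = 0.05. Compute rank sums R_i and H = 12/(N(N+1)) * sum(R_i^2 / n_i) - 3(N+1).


Step 1: Combine all N = 13 observations and assign midranks.
sorted (value, group, rank): (8,G1,1), (10,G2,2), (16,G3,3), (17,G3,4), (19,G2,5.5), (19,G3,5.5), (21,G1,7), (22,G1,8.5), (22,G3,8.5), (23,G1,10), (25,G2,11), (26,G2,12), (27,G1,13)
Step 2: Sum ranks within each group.
R_1 = 39.5 (n_1 = 5)
R_2 = 30.5 (n_2 = 4)
R_3 = 21 (n_3 = 4)
Step 3: H = 12/(N(N+1)) * sum(R_i^2/n_i) - 3(N+1)
     = 12/(13*14) * (39.5^2/5 + 30.5^2/4 + 21^2/4) - 3*14
     = 0.065934 * 654.862 - 42
     = 1.177747.
Step 4: Ties present; correction factor C = 1 - 12/(13^3 - 13) = 0.994505. Corrected H = 1.177747 / 0.994505 = 1.184254.
Step 5: Under H0, H ~ chi^2(2); p-value = 0.553149.
Step 6: alpha = 0.05. fail to reject H0.

H = 1.1843, df = 2, p = 0.553149, fail to reject H0.


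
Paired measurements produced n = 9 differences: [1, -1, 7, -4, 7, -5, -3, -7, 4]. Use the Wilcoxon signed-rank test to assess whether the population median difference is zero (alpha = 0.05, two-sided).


Step 1: Drop any zero differences (none here) and take |d_i|.
|d| = [1, 1, 7, 4, 7, 5, 3, 7, 4]
Step 2: Midrank |d_i| (ties get averaged ranks).
ranks: |1|->1.5, |1|->1.5, |7|->8, |4|->4.5, |7|->8, |5|->6, |3|->3, |7|->8, |4|->4.5
Step 3: Attach original signs; sum ranks with positive sign and with negative sign.
W+ = 1.5 + 8 + 8 + 4.5 = 22
W- = 1.5 + 4.5 + 6 + 3 + 8 = 23
(Check: W+ + W- = 45 should equal n(n+1)/2 = 45.)
Step 4: Test statistic W = min(W+, W-) = 22.
Step 5: Ties in |d|, so use the tie-corrected normal approximation.
        E[W] = n(n+1)/4 = 9*10/4 = 22.5.
        Tie groups: |d|=1 (t=2), |d|=4 (t=2), |d|=7 (t=3); sum(t^3 - t) = 36.
        Var[W] = n(n+1)(2n+1)/24 - sum(t^3-t)/48 = 1710/24 - 36/48 = 70.5.
        z = (W - E[W]) / sqrt(Var[W]) = (22 - 22.5) / 8.3964 = -0.0595.
        Two-sided p = 2*Phi(z) = 0.952515.
Step 6: alpha = 0.05. fail to reject H0.

W+ = 22, W- = 23, W = min = 22, p = 0.952515, fail to reject H0.


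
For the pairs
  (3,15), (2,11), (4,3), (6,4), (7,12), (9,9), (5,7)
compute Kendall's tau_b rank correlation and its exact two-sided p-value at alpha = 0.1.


Step 1: Enumerate the 21 unordered pairs (i,j) with i<j and classify each by sign(x_j-x_i) * sign(y_j-y_i).
  (1,2):dx=-1,dy=-4->C; (1,3):dx=+1,dy=-12->D; (1,4):dx=+3,dy=-11->D; (1,5):dx=+4,dy=-3->D
  (1,6):dx=+6,dy=-6->D; (1,7):dx=+2,dy=-8->D; (2,3):dx=+2,dy=-8->D; (2,4):dx=+4,dy=-7->D
  (2,5):dx=+5,dy=+1->C; (2,6):dx=+7,dy=-2->D; (2,7):dx=+3,dy=-4->D; (3,4):dx=+2,dy=+1->C
  (3,5):dx=+3,dy=+9->C; (3,6):dx=+5,dy=+6->C; (3,7):dx=+1,dy=+4->C; (4,5):dx=+1,dy=+8->C
  (4,6):dx=+3,dy=+5->C; (4,7):dx=-1,dy=+3->D; (5,6):dx=+2,dy=-3->D; (5,7):dx=-2,dy=-5->C
  (6,7):dx=-4,dy=-2->C
Step 2: C = 10, D = 11, total pairs = 21.
Step 3: tau = (C - D)/(n(n-1)/2) = (10 - 11)/21 = -0.047619.
Step 4: Exact two-sided p-value (enumerate n! = 5040 permutations of y under H0): p = 1.000000.
Step 5: alpha = 0.1. fail to reject H0.

tau_b = -0.0476 (C=10, D=11), p = 1.000000, fail to reject H0.


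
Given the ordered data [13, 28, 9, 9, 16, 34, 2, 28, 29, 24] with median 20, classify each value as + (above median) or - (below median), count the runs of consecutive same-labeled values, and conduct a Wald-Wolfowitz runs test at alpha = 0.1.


Step 1: Compute median = 20; label A = above, B = below.
Labels in order: BABBBABAAA  (n_A = 5, n_B = 5)
Step 2: Count runs R = 6.
Step 3: Under H0 (random ordering), E[R] = 2*n_A*n_B/(n_A+n_B) + 1 = 2*5*5/10 + 1 = 6.0000.
        Var[R] = 2*n_A*n_B*(2*n_A*n_B - n_A - n_B) / ((n_A+n_B)^2 * (n_A+n_B-1)) = 2000/900 = 2.2222.
        SD[R] = 1.4907.
Step 4: R = E[R], so z = 0 with no continuity correction.
Step 5: Two-sided p-value via normal approximation = 2*(1 - Phi(|z|)) = 1.000000.
Step 6: alpha = 0.1. fail to reject H0.

R = 6, z = 0.0000, p = 1.000000, fail to reject H0.


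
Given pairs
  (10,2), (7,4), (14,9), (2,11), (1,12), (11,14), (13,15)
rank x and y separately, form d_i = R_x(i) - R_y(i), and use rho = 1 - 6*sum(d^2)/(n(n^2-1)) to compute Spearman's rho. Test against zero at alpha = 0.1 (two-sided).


Step 1: Rank x and y separately (midranks; no ties here).
rank(x): 10->4, 7->3, 14->7, 2->2, 1->1, 11->5, 13->6
rank(y): 2->1, 4->2, 9->3, 11->4, 12->5, 14->6, 15->7
Step 2: d_i = R_x(i) - R_y(i); compute d_i^2.
  (4-1)^2=9, (3-2)^2=1, (7-3)^2=16, (2-4)^2=4, (1-5)^2=16, (5-6)^2=1, (6-7)^2=1
sum(d^2) = 48.
Step 3: rho = 1 - 6*48 / (7*(7^2 - 1)) = 1 - 288/336 = 0.142857.
Step 4: Under H0, t = rho * sqrt((n-2)/(1-rho^2)) = 0.3227 ~ t(5).
Step 5: Two-sided p-value from the t-distribution with 5 df = 0.759945.
Step 6: alpha = 0.1. fail to reject H0.

rho = 0.1429, p = 0.759945, fail to reject H0 at alpha = 0.1.


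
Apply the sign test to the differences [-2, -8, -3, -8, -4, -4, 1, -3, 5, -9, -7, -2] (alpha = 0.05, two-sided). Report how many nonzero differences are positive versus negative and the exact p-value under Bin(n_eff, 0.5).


Step 1: Discard zero differences. Original n = 12; n_eff = number of nonzero differences = 12.
Nonzero differences (with sign): -2, -8, -3, -8, -4, -4, +1, -3, +5, -9, -7, -2
Step 2: Count signs: positive = 2, negative = 10.
Step 3: Under H0: P(positive) = 0.5, so the number of positives S ~ Bin(12, 0.5).
Step 4: Two-sided exact p-value = sum of Bin(12,0.5) probabilities at or below the observed probability = 0.038574.
Step 5: alpha = 0.05. reject H0.

n_eff = 12, pos = 2, neg = 10, p = 0.038574, reject H0.


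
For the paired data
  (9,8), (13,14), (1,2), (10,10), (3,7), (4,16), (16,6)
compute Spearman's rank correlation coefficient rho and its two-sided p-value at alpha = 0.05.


Step 1: Rank x and y separately (midranks; no ties here).
rank(x): 9->4, 13->6, 1->1, 10->5, 3->2, 4->3, 16->7
rank(y): 8->4, 14->6, 2->1, 10->5, 7->3, 16->7, 6->2
Step 2: d_i = R_x(i) - R_y(i); compute d_i^2.
  (4-4)^2=0, (6-6)^2=0, (1-1)^2=0, (5-5)^2=0, (2-3)^2=1, (3-7)^2=16, (7-2)^2=25
sum(d^2) = 42.
Step 3: rho = 1 - 6*42 / (7*(7^2 - 1)) = 1 - 252/336 = 0.250000.
Step 4: Under H0, t = rho * sqrt((n-2)/(1-rho^2)) = 0.5774 ~ t(5).
Step 5: Two-sided p-value from the t-distribution with 5 df = 0.588724.
Step 6: alpha = 0.05. fail to reject H0.

rho = 0.2500, p = 0.588724, fail to reject H0 at alpha = 0.05.


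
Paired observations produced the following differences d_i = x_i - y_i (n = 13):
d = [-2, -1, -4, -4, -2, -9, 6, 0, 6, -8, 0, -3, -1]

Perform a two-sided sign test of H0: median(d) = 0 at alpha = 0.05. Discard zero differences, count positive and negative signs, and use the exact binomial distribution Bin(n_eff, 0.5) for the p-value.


Step 1: Discard zero differences. Original n = 13; n_eff = number of nonzero differences = 11.
Nonzero differences (with sign): -2, -1, -4, -4, -2, -9, +6, +6, -8, -3, -1
Step 2: Count signs: positive = 2, negative = 9.
Step 3: Under H0: P(positive) = 0.5, so the number of positives S ~ Bin(11, 0.5).
Step 4: Two-sided exact p-value = sum of Bin(11,0.5) probabilities at or below the observed probability = 0.065430.
Step 5: alpha = 0.05. fail to reject H0.

n_eff = 11, pos = 2, neg = 9, p = 0.065430, fail to reject H0.


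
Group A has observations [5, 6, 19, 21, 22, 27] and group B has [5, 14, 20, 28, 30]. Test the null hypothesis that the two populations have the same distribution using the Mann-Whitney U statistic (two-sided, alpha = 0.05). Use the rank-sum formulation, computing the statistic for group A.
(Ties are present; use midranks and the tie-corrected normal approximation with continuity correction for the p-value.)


Step 1: Combine and sort all 11 observations; assign midranks.
sorted (value, group): (5,X), (5,Y), (6,X), (14,Y), (19,X), (20,Y), (21,X), (22,X), (27,X), (28,Y), (30,Y)
ranks: 5->1.5, 5->1.5, 6->3, 14->4, 19->5, 20->6, 21->7, 22->8, 27->9, 28->10, 30->11
Step 2: Rank sum for X: R1 = 1.5 + 3 + 5 + 7 + 8 + 9 = 33.5.
Step 3: U_X = R1 - n1(n1+1)/2 = 33.5 - 6*7/2 = 33.5 - 21 = 12.5.
       U_Y = n1*n2 - U_X = 30 - 12.5 = 17.5.
Step 4: Ties are present, so use the tie-corrected normal approximation (with continuity correction) for the p-value.
Step 5: p-value = 0.714379; compare to alpha = 0.05. fail to reject H0.

U_X = 12.5, p = 0.714379, fail to reject H0 at alpha = 0.05.


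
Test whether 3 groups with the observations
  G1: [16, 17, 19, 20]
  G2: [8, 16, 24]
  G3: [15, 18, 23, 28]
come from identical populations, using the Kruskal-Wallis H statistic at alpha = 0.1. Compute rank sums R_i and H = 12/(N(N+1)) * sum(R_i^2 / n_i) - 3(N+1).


Step 1: Combine all N = 11 observations and assign midranks.
sorted (value, group, rank): (8,G2,1), (15,G3,2), (16,G1,3.5), (16,G2,3.5), (17,G1,5), (18,G3,6), (19,G1,7), (20,G1,8), (23,G3,9), (24,G2,10), (28,G3,11)
Step 2: Sum ranks within each group.
R_1 = 23.5 (n_1 = 4)
R_2 = 14.5 (n_2 = 3)
R_3 = 28 (n_3 = 4)
Step 3: H = 12/(N(N+1)) * sum(R_i^2/n_i) - 3(N+1)
     = 12/(11*12) * (23.5^2/4 + 14.5^2/3 + 28^2/4) - 3*12
     = 0.090909 * 404.146 - 36
     = 0.740530.
Step 4: Ties present; correction factor C = 1 - 6/(11^3 - 11) = 0.995455. Corrected H = 0.740530 / 0.995455 = 0.743912.
Step 5: Under H0, H ~ chi^2(2); p-value = 0.689385.
Step 6: alpha = 0.1. fail to reject H0.

H = 0.7439, df = 2, p = 0.689385, fail to reject H0.


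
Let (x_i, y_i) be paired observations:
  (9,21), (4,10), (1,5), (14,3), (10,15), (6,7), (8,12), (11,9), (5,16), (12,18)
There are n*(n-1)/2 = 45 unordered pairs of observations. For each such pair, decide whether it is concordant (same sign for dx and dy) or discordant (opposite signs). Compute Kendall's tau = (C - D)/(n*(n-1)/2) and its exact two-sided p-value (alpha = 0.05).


Step 1: Enumerate the 45 unordered pairs (i,j) with i<j and classify each by sign(x_j-x_i) * sign(y_j-y_i).
  (1,2):dx=-5,dy=-11->C; (1,3):dx=-8,dy=-16->C; (1,4):dx=+5,dy=-18->D; (1,5):dx=+1,dy=-6->D
  (1,6):dx=-3,dy=-14->C; (1,7):dx=-1,dy=-9->C; (1,8):dx=+2,dy=-12->D; (1,9):dx=-4,dy=-5->C
  (1,10):dx=+3,dy=-3->D; (2,3):dx=-3,dy=-5->C; (2,4):dx=+10,dy=-7->D; (2,5):dx=+6,dy=+5->C
  (2,6):dx=+2,dy=-3->D; (2,7):dx=+4,dy=+2->C; (2,8):dx=+7,dy=-1->D; (2,9):dx=+1,dy=+6->C
  (2,10):dx=+8,dy=+8->C; (3,4):dx=+13,dy=-2->D; (3,5):dx=+9,dy=+10->C; (3,6):dx=+5,dy=+2->C
  (3,7):dx=+7,dy=+7->C; (3,8):dx=+10,dy=+4->C; (3,9):dx=+4,dy=+11->C; (3,10):dx=+11,dy=+13->C
  (4,5):dx=-4,dy=+12->D; (4,6):dx=-8,dy=+4->D; (4,7):dx=-6,dy=+9->D; (4,8):dx=-3,dy=+6->D
  (4,9):dx=-9,dy=+13->D; (4,10):dx=-2,dy=+15->D; (5,6):dx=-4,dy=-8->C; (5,7):dx=-2,dy=-3->C
  (5,8):dx=+1,dy=-6->D; (5,9):dx=-5,dy=+1->D; (5,10):dx=+2,dy=+3->C; (6,7):dx=+2,dy=+5->C
  (6,8):dx=+5,dy=+2->C; (6,9):dx=-1,dy=+9->D; (6,10):dx=+6,dy=+11->C; (7,8):dx=+3,dy=-3->D
  (7,9):dx=-3,dy=+4->D; (7,10):dx=+4,dy=+6->C; (8,9):dx=-6,dy=+7->D; (8,10):dx=+1,dy=+9->C
  (9,10):dx=+7,dy=+2->C
Step 2: C = 25, D = 20, total pairs = 45.
Step 3: tau = (C - D)/(n(n-1)/2) = (25 - 20)/45 = 0.111111.
Step 4: Exact two-sided p-value (enumerate n! = 3628800 permutations of y under H0): p = 0.727490.
Step 5: alpha = 0.05. fail to reject H0.

tau_b = 0.1111 (C=25, D=20), p = 0.727490, fail to reject H0.


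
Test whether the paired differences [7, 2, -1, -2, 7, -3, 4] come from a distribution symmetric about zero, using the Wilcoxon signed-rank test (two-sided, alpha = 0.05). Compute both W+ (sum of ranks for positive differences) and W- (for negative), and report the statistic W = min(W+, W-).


Step 1: Drop any zero differences (none here) and take |d_i|.
|d| = [7, 2, 1, 2, 7, 3, 4]
Step 2: Midrank |d_i| (ties get averaged ranks).
ranks: |7|->6.5, |2|->2.5, |1|->1, |2|->2.5, |7|->6.5, |3|->4, |4|->5
Step 3: Attach original signs; sum ranks with positive sign and with negative sign.
W+ = 6.5 + 2.5 + 6.5 + 5 = 20.5
W- = 1 + 2.5 + 4 = 7.5
(Check: W+ + W- = 28 should equal n(n+1)/2 = 28.)
Step 4: Test statistic W = min(W+, W-) = 7.5.
Step 5: Ties in |d|, so use the tie-corrected normal approximation.
        E[W] = n(n+1)/4 = 7*8/4 = 14.
        Tie groups: |d|=2 (t=2), |d|=7 (t=2); sum(t^3 - t) = 12.
        Var[W] = n(n+1)(2n+1)/24 - sum(t^3-t)/48 = 840/24 - 12/48 = 34.75.
        z = (W - E[W]) / sqrt(Var[W]) = (7.5 - 14) / 5.8949 = -1.1026.
        Two-sided p = 2*Phi(z) = 0.270181.
Step 6: alpha = 0.05. fail to reject H0.

W+ = 20.5, W- = 7.5, W = min = 7.5, p = 0.270181, fail to reject H0.


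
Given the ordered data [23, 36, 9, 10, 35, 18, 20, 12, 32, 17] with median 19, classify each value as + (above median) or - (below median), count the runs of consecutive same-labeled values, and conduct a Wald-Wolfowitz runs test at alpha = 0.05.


Step 1: Compute median = 19; label A = above, B = below.
Labels in order: AABBABABAB  (n_A = 5, n_B = 5)
Step 2: Count runs R = 8.
Step 3: Under H0 (random ordering), E[R] = 2*n_A*n_B/(n_A+n_B) + 1 = 2*5*5/10 + 1 = 6.0000.
        Var[R] = 2*n_A*n_B*(2*n_A*n_B - n_A - n_B) / ((n_A+n_B)^2 * (n_A+n_B-1)) = 2000/900 = 2.2222.
        SD[R] = 1.4907.
Step 4: Continuity-corrected z = (R - 0.5 - E[R]) / SD[R] = (8 - 0.5 - 6.0000) / 1.4907 = 1.0062.
Step 5: Two-sided p-value via normal approximation = 2*(1 - Phi(|z|)) = 0.314305.
Step 6: alpha = 0.05. fail to reject H0.

R = 8, z = 1.0062, p = 0.314305, fail to reject H0.


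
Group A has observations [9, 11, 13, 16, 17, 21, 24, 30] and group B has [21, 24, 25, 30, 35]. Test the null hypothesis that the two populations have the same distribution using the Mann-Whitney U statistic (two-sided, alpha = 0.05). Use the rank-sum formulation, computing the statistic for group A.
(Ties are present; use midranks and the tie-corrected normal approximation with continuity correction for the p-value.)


Step 1: Combine and sort all 13 observations; assign midranks.
sorted (value, group): (9,X), (11,X), (13,X), (16,X), (17,X), (21,X), (21,Y), (24,X), (24,Y), (25,Y), (30,X), (30,Y), (35,Y)
ranks: 9->1, 11->2, 13->3, 16->4, 17->5, 21->6.5, 21->6.5, 24->8.5, 24->8.5, 25->10, 30->11.5, 30->11.5, 35->13
Step 2: Rank sum for X: R1 = 1 + 2 + 3 + 4 + 5 + 6.5 + 8.5 + 11.5 = 41.5.
Step 3: U_X = R1 - n1(n1+1)/2 = 41.5 - 8*9/2 = 41.5 - 36 = 5.5.
       U_Y = n1*n2 - U_X = 40 - 5.5 = 34.5.
Step 4: Ties are present, so use the tie-corrected normal approximation (with continuity correction) for the p-value.
Step 5: p-value = 0.039601; compare to alpha = 0.05. reject H0.

U_X = 5.5, p = 0.039601, reject H0 at alpha = 0.05.


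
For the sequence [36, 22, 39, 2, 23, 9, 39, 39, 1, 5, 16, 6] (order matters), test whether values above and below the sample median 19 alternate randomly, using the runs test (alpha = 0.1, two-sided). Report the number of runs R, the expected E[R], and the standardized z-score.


Step 1: Compute median = 19; label A = above, B = below.
Labels in order: AAABABAABBBB  (n_A = 6, n_B = 6)
Step 2: Count runs R = 6.
Step 3: Under H0 (random ordering), E[R] = 2*n_A*n_B/(n_A+n_B) + 1 = 2*6*6/12 + 1 = 7.0000.
        Var[R] = 2*n_A*n_B*(2*n_A*n_B - n_A - n_B) / ((n_A+n_B)^2 * (n_A+n_B-1)) = 4320/1584 = 2.7273.
        SD[R] = 1.6514.
Step 4: Continuity-corrected z = (R + 0.5 - E[R]) / SD[R] = (6 + 0.5 - 7.0000) / 1.6514 = -0.3028.
Step 5: Two-sided p-value via normal approximation = 2*(1 - Phi(|z|)) = 0.762069.
Step 6: alpha = 0.1. fail to reject H0.

R = 6, z = -0.3028, p = 0.762069, fail to reject H0.


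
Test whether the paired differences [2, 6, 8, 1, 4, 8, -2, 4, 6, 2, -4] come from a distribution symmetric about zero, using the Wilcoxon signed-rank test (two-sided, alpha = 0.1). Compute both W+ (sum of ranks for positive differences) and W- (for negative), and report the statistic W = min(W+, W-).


Step 1: Drop any zero differences (none here) and take |d_i|.
|d| = [2, 6, 8, 1, 4, 8, 2, 4, 6, 2, 4]
Step 2: Midrank |d_i| (ties get averaged ranks).
ranks: |2|->3, |6|->8.5, |8|->10.5, |1|->1, |4|->6, |8|->10.5, |2|->3, |4|->6, |6|->8.5, |2|->3, |4|->6
Step 3: Attach original signs; sum ranks with positive sign and with negative sign.
W+ = 3 + 8.5 + 10.5 + 1 + 6 + 10.5 + 6 + 8.5 + 3 = 57
W- = 3 + 6 = 9
(Check: W+ + W- = 66 should equal n(n+1)/2 = 66.)
Step 4: Test statistic W = min(W+, W-) = 9.
Step 5: Ties in |d|, so use the tie-corrected normal approximation.
        E[W] = n(n+1)/4 = 11*12/4 = 33.
        Tie groups: |d|=2 (t=3), |d|=4 (t=3), |d|=6 (t=2), |d|=8 (t=2); sum(t^3 - t) = 60.
        Var[W] = n(n+1)(2n+1)/24 - sum(t^3-t)/48 = 3036/24 - 60/48 = 125.25.
        z = (W - E[W]) / sqrt(Var[W]) = (9 - 33) / 11.1915 = -2.1445.
        Two-sided p = 2*Phi(z) = 0.031994.
Step 6: alpha = 0.1. reject H0.

W+ = 57, W- = 9, W = min = 9, p = 0.031994, reject H0.


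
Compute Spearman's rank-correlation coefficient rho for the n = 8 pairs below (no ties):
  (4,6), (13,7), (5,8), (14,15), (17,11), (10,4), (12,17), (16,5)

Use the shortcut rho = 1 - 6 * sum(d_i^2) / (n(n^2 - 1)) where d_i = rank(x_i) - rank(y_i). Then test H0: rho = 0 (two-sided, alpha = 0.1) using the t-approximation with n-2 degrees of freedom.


Step 1: Rank x and y separately (midranks; no ties here).
rank(x): 4->1, 13->5, 5->2, 14->6, 17->8, 10->3, 12->4, 16->7
rank(y): 6->3, 7->4, 8->5, 15->7, 11->6, 4->1, 17->8, 5->2
Step 2: d_i = R_x(i) - R_y(i); compute d_i^2.
  (1-3)^2=4, (5-4)^2=1, (2-5)^2=9, (6-7)^2=1, (8-6)^2=4, (3-1)^2=4, (4-8)^2=16, (7-2)^2=25
sum(d^2) = 64.
Step 3: rho = 1 - 6*64 / (8*(8^2 - 1)) = 1 - 384/504 = 0.238095.
Step 4: Under H0, t = rho * sqrt((n-2)/(1-rho^2)) = 0.6005 ~ t(6).
Step 5: Two-sided p-value from the t-distribution with 6 df = 0.570156.
Step 6: alpha = 0.1. fail to reject H0.

rho = 0.2381, p = 0.570156, fail to reject H0 at alpha = 0.1.


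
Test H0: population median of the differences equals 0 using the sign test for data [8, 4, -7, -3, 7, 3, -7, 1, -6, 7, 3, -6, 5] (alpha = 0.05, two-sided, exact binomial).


Step 1: Discard zero differences. Original n = 13; n_eff = number of nonzero differences = 13.
Nonzero differences (with sign): +8, +4, -7, -3, +7, +3, -7, +1, -6, +7, +3, -6, +5
Step 2: Count signs: positive = 8, negative = 5.
Step 3: Under H0: P(positive) = 0.5, so the number of positives S ~ Bin(13, 0.5).
Step 4: Two-sided exact p-value = sum of Bin(13,0.5) probabilities at or below the observed probability = 0.581055.
Step 5: alpha = 0.05. fail to reject H0.

n_eff = 13, pos = 8, neg = 5, p = 0.581055, fail to reject H0.
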